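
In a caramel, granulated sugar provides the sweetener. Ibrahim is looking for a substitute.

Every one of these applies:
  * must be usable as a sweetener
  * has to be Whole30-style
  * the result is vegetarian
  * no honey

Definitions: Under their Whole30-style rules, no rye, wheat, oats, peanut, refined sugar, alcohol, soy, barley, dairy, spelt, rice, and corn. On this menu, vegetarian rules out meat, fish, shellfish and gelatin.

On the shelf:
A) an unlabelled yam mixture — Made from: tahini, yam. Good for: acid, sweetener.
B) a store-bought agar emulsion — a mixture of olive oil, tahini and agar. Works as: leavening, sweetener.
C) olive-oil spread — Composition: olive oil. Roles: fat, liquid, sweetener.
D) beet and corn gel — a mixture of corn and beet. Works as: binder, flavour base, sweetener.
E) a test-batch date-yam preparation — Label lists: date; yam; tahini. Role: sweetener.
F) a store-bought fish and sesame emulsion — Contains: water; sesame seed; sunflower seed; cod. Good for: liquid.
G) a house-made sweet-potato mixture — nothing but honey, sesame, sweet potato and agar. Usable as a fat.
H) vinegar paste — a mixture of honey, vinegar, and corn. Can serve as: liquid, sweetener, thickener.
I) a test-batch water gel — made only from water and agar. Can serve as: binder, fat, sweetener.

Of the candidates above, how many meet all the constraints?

5

A: only tahini and yam; none excluded — OK
B: all constraints satisfied — OK
C: only olive oil; none excluded — keep
D: has corn, so not Whole30-style — reject
E: only tahini, yam, and date; none excluded — valid
F: not usable as a sweetener; has cod, so not vegetarian — out
G: not usable as a sweetener; has honey, so not honey-free — out
H: has corn, so not Whole30-style; has honey, so not honey-free — no
I: no honey, Whole30-style — valid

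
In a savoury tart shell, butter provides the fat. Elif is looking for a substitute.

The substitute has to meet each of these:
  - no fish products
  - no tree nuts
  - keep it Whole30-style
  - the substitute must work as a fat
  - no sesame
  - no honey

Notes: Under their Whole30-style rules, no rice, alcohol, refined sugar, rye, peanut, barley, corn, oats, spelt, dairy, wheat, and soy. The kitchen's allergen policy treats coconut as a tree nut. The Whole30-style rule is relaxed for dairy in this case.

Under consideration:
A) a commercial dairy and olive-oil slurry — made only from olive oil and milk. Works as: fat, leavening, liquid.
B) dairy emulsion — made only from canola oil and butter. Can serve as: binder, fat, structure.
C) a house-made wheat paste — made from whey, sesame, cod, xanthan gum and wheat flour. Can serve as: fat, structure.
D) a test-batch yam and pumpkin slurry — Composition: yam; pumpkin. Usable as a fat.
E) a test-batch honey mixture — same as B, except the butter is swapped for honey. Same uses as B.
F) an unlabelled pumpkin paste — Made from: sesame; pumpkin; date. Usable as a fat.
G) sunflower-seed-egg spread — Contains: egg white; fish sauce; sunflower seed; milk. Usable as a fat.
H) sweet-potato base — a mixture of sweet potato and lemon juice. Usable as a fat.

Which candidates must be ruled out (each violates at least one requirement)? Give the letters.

C, E, F, G

A: dairy is permitted under the Whole30-style carve-out; nothing else excluded — OK
B: dairy is permitted under the Whole30-style carve-out; nothing else excluded — OK
C: has wheat flour, so not Whole30-style; has sesame, so not sesame-free (and 1 more) — no
D: only yam and pumpkin; none excluded — keep
E: has honey, so not honey-free — out
F: has sesame, so not sesame-free — no
G: has fish sauce, so not fish-free — no
H: only lemon juice and sweet potato; none excluded — OK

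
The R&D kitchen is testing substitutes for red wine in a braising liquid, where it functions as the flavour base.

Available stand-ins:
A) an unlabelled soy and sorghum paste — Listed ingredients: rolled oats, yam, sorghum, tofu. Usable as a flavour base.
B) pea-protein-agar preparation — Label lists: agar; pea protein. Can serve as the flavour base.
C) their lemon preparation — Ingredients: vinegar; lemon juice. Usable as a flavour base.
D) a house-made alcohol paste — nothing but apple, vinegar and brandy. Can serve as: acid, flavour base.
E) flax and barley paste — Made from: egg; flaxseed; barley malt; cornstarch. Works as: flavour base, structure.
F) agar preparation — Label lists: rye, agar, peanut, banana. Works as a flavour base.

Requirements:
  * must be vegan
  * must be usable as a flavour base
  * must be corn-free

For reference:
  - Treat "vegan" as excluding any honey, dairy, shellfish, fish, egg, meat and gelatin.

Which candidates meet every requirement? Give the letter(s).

A: rolled oats and tofu etc. — none of it excluded — keep
B: only pea protein and agar; none excluded — valid
C: only lemon juice and vinegar; none excluded — keep
D: nothing on the exclusion list — valid
E: has egg, so not vegan; has cornstarch, so not corn-free — no
F: vegan, no corn — keep

A, B, C, D, F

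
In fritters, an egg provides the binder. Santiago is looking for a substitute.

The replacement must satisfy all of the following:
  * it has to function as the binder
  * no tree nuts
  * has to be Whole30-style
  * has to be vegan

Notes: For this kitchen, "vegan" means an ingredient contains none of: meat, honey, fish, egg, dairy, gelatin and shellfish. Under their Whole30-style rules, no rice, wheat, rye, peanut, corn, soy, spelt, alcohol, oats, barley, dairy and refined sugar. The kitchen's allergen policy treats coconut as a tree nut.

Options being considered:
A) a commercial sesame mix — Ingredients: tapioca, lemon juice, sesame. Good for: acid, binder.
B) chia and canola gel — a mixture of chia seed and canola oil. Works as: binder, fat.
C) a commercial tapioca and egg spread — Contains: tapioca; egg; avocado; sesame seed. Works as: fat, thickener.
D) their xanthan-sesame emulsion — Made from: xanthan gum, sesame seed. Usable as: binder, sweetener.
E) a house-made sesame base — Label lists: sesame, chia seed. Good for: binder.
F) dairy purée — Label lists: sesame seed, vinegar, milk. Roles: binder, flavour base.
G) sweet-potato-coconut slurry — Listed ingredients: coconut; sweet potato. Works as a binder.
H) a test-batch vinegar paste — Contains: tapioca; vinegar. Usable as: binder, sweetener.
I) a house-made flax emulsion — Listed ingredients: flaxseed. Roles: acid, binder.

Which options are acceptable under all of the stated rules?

A: all constraints satisfied — keep
B: all constraints satisfied — valid
C: not usable as a binder; has egg, so not vegan — out
D: nothing on the exclusion list — valid
E: vegan, tree-nut-free — OK
F: has milk, so not vegan; has milk, so not Whole30-style — reject
G: has coconut, so not tree-nut-free — out
H: works as a binder, tree-nut-free, Whole30-style — valid
I: vegan, Whole30-style — valid

A, B, D, E, H, I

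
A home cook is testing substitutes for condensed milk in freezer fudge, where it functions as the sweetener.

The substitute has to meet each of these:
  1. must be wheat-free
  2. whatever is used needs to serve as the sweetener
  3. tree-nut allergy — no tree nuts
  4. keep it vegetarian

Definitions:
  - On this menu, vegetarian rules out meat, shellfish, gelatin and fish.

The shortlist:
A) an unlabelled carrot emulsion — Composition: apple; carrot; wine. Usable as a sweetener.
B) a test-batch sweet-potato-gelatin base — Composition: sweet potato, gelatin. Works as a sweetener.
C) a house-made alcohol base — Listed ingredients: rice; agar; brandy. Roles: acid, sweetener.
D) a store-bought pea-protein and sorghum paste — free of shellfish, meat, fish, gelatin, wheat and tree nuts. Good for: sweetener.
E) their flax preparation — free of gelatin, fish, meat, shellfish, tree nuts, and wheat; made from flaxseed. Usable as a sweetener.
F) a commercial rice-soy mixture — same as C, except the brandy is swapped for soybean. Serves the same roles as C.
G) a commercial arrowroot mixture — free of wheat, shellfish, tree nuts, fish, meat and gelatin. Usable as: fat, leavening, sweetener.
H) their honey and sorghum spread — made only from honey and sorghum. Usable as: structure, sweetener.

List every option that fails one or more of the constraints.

A: works as a sweetener, vegetarian, no wheat — valid
B: has gelatin, so not vegetarian — reject
C: every rule checks out — keep
D: works as a sweetener, no tree nuts, vegetarian — valid
E: every rule checks out — valid
F: only rice, soybean and agar; none excluded — valid
G: works as a sweetener, vegetarian, no tree nuts — valid
H: only honey and sorghum; none excluded — valid

B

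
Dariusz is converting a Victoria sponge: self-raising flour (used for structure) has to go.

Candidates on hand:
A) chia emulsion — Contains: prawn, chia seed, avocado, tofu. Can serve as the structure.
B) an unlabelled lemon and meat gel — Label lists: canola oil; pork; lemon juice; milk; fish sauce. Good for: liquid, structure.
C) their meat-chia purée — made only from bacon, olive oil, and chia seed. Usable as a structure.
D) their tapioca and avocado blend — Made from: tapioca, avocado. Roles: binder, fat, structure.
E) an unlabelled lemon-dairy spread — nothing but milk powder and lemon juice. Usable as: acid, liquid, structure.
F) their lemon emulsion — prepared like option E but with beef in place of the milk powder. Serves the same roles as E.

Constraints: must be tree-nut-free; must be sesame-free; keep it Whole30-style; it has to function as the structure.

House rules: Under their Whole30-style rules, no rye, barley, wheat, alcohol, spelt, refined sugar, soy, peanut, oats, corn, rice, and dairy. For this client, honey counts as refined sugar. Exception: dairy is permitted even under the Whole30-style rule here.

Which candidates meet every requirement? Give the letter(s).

B, C, D, E, F

A: has tofu, so not Whole30-style — out
B: dairy is permitted under the Whole30-style carve-out; nothing else excluded — keep
C: works as a structure, no sesame, Whole30-style — valid
D: only tapioca and avocado; none excluded — keep
E: dairy is permitted under the Whole30-style carve-out; nothing else excluded — OK
F: Whole30-style, no tree nuts — keep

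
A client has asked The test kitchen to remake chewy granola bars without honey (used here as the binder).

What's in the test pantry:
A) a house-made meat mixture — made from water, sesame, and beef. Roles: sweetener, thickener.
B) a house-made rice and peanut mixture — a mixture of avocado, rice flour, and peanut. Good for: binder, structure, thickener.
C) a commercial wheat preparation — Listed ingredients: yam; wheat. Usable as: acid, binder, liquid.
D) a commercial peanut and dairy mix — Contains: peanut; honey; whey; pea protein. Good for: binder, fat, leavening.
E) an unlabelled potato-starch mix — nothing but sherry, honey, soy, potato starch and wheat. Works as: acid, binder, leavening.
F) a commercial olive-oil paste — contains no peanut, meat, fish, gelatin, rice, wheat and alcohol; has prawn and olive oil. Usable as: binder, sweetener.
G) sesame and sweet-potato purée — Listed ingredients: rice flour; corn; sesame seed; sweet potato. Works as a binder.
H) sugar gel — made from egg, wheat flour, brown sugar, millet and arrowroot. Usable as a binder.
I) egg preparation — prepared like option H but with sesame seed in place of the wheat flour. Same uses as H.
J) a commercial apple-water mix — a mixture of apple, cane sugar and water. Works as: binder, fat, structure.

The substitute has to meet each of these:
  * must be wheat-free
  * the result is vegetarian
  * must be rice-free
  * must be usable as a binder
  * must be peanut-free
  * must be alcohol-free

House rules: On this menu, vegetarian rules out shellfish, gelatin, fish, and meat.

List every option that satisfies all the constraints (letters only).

I, J

A: not usable as a binder; has beef, so not vegetarian — reject
B: has rice flour, so not rice-free; has peanut, so not peanut-free — out
C: has wheat, so not wheat-free — no
D: has peanut, so not peanut-free — out
E: has wheat, so not wheat-free; has sherry, so not alcohol-free — no
F: has prawn, so not vegetarian — reject
G: has rice flour, so not rice-free — out
H: has wheat flour, so not wheat-free — out
I: no wheat, vegetarian — keep
J: only cane sugar, water and apple; none excluded — valid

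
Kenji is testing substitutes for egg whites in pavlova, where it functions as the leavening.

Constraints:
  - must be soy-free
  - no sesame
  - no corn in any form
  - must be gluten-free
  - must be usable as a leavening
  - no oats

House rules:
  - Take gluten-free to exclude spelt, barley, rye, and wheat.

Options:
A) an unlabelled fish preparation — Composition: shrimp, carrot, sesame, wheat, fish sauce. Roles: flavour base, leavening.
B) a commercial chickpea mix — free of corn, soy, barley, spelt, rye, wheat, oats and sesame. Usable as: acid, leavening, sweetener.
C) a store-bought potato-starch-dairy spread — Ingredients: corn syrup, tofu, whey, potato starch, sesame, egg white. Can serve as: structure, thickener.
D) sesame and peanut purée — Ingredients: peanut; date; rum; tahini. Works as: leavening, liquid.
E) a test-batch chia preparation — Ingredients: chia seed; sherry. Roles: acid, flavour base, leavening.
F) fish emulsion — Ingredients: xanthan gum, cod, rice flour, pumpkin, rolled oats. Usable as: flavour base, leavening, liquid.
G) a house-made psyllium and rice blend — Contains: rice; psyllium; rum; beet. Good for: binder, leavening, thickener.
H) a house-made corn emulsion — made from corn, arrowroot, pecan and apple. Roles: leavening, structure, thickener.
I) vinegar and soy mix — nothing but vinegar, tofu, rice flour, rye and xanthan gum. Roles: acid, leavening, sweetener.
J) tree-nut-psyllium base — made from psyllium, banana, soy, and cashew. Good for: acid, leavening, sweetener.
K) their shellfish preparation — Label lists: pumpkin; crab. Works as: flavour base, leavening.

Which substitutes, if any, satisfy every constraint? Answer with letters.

A: has wheat, so not gluten-free; has sesame, so not sesame-free — no
B: all constraints satisfied — OK
C: not usable as a leavening; has tofu, so not soy-free (and 2 more) — no
D: has tahini, so not sesame-free — out
E: every rule checks out — keep
F: has rolled oats, so not oat-free — no
G: every rule checks out — valid
H: has corn, so not corn-free — out
I: has rye, so not gluten-free; has tofu, so not soy-free — reject
J: has soy, so not soy-free — no
K: only crab and pumpkin; none excluded — keep

B, E, G, K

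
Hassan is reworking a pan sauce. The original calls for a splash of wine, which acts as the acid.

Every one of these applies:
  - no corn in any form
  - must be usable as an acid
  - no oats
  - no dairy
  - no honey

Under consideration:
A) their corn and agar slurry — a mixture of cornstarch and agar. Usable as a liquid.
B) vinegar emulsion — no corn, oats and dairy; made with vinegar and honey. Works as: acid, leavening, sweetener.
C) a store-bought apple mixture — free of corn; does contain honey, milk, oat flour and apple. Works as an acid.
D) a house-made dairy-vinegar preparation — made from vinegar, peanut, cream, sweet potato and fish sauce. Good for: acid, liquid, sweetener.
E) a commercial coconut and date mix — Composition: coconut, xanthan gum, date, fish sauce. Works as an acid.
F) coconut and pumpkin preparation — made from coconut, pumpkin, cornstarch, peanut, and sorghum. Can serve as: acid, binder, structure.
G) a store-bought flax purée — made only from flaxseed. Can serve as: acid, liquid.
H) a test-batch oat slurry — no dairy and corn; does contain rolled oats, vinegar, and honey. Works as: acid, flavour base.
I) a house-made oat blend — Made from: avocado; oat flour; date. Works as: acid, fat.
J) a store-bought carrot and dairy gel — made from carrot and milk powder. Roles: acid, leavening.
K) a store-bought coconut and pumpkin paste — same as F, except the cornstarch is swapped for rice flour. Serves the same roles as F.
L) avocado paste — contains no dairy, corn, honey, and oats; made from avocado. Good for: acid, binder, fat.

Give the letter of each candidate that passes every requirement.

E, G, K, L

A: not usable as an acid; has cornstarch, so not corn-free — out
B: has honey, so not honey-free — out
C: has honey, so not honey-free; has oat flour, so not oat-free (and 1 more) — no
D: has cream, so not dairy-free — no
E: all constraints satisfied — valid
F: has cornstarch, so not corn-free — no
G: only flaxseed; none excluded — OK
H: has honey, so not honey-free; has rolled oats, so not oat-free — reject
I: has oat flour, so not oat-free — reject
J: has milk powder, so not dairy-free — reject
K: works as an acid, no corn, no dairy — keep
L: all constraints satisfied — valid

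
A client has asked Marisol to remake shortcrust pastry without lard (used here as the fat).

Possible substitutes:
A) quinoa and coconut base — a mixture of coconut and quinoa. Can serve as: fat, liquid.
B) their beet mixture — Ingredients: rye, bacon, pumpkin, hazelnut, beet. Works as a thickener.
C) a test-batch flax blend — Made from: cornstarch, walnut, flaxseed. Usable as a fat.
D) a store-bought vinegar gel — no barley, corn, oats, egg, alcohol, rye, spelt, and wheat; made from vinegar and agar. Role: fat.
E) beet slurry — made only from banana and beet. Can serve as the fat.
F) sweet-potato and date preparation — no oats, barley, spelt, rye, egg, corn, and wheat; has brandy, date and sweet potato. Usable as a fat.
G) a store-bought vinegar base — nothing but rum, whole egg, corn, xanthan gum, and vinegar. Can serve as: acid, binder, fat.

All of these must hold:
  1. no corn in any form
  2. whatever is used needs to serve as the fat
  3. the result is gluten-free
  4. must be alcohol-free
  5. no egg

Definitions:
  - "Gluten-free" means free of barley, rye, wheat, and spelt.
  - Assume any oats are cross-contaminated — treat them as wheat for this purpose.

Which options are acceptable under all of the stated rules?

A, D, E

A: every rule checks out — valid
B: not usable as a fat; has rye, so not gluten-free — no
C: has cornstarch, so not corn-free — no
D: works as a fat, no egg, no alcohol — OK
E: no egg, gluten-free — valid
F: has brandy, so not alcohol-free — reject
G: has corn, so not corn-free; has rum, so not alcohol-free (and 1 more) — no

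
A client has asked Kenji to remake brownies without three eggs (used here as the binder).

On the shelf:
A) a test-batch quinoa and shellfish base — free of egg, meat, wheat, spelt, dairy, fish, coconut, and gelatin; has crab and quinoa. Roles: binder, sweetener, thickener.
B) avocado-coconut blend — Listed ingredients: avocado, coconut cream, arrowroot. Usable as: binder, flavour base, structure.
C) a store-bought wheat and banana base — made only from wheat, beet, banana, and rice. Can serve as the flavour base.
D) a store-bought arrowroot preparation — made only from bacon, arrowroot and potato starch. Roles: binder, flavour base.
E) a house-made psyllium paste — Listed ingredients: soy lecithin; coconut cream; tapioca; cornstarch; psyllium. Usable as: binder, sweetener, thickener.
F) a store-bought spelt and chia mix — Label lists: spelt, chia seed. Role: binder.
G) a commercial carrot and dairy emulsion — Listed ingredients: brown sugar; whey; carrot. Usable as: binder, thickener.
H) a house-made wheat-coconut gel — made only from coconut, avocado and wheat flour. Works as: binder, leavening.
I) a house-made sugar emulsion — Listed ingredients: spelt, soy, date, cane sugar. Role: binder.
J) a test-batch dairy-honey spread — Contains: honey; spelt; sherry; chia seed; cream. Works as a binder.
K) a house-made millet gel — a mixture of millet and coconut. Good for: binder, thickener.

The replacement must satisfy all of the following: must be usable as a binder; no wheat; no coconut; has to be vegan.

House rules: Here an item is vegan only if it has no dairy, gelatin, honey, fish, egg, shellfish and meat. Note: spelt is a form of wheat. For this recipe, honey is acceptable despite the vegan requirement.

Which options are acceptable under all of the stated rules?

A: has crab, so not vegan — reject
B: has coconut cream, so not coconut-free — reject
C: not usable as a binder; has wheat, so not wheat-free — reject
D: has bacon, so not vegan — reject
E: has coconut cream, so not coconut-free — reject
F: has spelt, so not wheat-free — no
G: has whey, so not vegan — reject
H: has coconut, so not coconut-free; has wheat flour, so not wheat-free — no
I: has spelt, so not wheat-free — no
J: has cream, so not vegan; has spelt, so not wheat-free — reject
K: has coconut, so not coconut-free — no

none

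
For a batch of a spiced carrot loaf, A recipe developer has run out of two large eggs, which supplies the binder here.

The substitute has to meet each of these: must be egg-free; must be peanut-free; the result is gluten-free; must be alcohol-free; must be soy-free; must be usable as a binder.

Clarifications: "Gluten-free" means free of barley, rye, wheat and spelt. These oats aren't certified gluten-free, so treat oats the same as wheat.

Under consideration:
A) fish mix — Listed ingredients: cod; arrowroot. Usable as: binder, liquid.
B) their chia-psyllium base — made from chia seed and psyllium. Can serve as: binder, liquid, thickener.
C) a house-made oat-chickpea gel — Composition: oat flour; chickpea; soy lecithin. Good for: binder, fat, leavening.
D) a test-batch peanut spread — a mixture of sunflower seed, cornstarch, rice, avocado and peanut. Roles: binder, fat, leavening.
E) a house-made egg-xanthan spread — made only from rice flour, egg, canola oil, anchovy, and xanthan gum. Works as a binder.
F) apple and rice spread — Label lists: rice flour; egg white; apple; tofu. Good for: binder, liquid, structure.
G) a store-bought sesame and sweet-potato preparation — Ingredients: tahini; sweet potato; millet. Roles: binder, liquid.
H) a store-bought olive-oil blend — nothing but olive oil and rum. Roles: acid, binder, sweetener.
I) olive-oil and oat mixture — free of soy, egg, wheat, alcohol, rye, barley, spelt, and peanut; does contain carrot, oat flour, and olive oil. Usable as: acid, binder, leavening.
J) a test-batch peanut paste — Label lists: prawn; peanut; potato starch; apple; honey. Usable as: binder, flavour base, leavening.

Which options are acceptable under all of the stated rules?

A: every rule checks out — OK
B: only chia seed and psyllium; none excluded — OK
C: has oat flour, so not gluten-free; has soy lecithin, so not soy-free — out
D: has peanut, so not peanut-free — reject
E: has egg, so not egg-free — reject
F: has egg white, so not egg-free; has tofu, so not soy-free — out
G: no peanut, gluten-free — OK
H: has rum, so not alcohol-free — no
I: has oat flour, so not gluten-free — reject
J: has peanut, so not peanut-free — out

A, B, G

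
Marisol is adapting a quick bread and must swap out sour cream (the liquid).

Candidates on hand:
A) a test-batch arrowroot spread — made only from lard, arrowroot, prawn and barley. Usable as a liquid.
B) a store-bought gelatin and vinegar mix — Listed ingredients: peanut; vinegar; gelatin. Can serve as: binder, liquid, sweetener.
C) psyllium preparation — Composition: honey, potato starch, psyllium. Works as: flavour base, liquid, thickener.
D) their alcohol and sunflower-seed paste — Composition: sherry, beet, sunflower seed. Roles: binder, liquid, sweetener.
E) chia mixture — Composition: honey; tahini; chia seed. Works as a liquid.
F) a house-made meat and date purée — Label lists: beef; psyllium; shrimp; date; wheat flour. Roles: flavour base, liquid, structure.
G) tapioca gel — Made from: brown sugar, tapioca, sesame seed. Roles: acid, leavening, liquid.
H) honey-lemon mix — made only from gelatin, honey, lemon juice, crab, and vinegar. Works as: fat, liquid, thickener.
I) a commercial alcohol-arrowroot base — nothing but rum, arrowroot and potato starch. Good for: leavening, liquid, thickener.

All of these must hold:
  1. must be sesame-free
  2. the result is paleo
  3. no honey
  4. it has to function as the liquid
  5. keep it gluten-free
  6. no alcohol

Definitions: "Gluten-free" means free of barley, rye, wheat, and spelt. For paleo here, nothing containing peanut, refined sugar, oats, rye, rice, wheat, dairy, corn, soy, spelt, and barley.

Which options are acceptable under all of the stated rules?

A: has barley, so not gluten-free; has barley, so not paleo — reject
B: has peanut, so not paleo — no
C: has honey, so not honey-free — reject
D: has sherry, so not alcohol-free — no
E: has honey, so not honey-free; has tahini, so not sesame-free — no
F: has wheat flour, so not gluten-free; has wheat flour, so not paleo — no
G: has brown sugar, so not paleo; has sesame seed, so not sesame-free — no
H: has honey, so not honey-free — out
I: has rum, so not alcohol-free — no

none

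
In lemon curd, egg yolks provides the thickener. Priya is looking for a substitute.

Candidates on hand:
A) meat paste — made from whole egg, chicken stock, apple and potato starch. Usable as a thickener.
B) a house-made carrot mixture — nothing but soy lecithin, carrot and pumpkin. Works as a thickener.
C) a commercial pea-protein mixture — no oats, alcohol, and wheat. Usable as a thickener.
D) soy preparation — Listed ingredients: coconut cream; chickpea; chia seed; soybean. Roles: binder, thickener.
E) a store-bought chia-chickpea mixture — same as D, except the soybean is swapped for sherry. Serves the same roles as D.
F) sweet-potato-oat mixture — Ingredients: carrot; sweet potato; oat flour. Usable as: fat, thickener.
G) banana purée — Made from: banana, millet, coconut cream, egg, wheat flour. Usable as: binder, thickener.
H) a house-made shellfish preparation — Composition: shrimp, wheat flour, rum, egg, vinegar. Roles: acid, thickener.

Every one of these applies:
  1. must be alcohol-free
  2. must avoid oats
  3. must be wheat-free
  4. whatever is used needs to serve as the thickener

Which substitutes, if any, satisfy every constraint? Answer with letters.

A, B, C, D

A: no alcohol, no wheat — valid
B: every rule checks out — keep
C: all constraints satisfied — OK
D: coconut cream and soybean etc. — none of it excluded — OK
E: has sherry, so not alcohol-free — reject
F: has oat flour, so not oat-free — no
G: has wheat flour, so not wheat-free — no
H: has rum, so not alcohol-free; has wheat flour, so not wheat-free — no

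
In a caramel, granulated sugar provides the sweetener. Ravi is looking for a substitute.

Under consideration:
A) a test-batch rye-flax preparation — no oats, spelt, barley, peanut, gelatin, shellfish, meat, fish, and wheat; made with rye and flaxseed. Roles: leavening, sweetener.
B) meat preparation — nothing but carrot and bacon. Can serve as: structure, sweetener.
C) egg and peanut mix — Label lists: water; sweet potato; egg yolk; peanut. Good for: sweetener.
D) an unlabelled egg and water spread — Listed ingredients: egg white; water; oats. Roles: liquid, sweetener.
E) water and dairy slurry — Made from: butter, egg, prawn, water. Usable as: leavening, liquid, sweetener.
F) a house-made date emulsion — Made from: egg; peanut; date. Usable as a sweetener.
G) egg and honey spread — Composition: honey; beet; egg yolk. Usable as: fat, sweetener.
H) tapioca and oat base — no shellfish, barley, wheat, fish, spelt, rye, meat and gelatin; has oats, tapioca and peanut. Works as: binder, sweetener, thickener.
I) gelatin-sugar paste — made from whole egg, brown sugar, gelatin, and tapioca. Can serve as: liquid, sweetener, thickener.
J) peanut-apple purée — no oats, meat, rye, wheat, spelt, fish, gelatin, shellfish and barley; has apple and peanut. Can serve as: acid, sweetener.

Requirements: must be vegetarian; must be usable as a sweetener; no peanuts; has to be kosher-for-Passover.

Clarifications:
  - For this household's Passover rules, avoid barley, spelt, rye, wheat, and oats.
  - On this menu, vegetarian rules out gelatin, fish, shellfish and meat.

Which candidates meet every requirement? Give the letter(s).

G

A: has rye, so not kosher-for-Passover — no
B: has bacon, so not vegetarian — reject
C: has peanut, so not peanut-free — out
D: has oats, so not kosher-for-Passover — reject
E: has prawn, so not vegetarian — out
F: has peanut, so not peanut-free — no
G: only egg yolk, honey and beet; none excluded — valid
H: has oats, so not kosher-for-Passover; has peanut, so not peanut-free — no
I: has gelatin, so not vegetarian — reject
J: has peanut, so not peanut-free — out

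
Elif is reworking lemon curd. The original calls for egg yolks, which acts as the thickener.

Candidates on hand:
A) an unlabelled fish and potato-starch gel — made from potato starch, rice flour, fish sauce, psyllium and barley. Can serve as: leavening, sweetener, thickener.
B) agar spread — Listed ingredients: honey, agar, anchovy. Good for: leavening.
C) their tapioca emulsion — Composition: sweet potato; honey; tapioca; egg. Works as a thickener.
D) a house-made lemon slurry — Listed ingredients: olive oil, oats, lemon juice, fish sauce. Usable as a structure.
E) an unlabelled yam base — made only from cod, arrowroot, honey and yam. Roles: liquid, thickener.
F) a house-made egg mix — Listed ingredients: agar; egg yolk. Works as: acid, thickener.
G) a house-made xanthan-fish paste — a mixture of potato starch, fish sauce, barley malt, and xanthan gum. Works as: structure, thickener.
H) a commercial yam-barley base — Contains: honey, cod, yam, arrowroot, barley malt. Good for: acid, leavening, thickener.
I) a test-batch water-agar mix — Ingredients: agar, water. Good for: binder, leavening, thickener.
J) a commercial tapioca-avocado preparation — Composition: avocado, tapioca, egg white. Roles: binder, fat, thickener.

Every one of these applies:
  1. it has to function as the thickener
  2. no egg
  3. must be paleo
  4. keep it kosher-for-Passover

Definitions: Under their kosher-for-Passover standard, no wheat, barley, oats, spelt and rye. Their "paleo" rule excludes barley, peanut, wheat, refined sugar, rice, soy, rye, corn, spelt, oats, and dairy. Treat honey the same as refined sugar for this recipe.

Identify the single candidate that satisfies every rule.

I

A: has barley, so not kosher-for-Passover; has barley, so not paleo — out
B: not usable as a thickener; has honey, so not paleo — reject
C: has honey, so not paleo; has egg, so not egg-free — out
D: not usable as a thickener; has oats, so not kosher-for-Passover (and 1 more) — reject
E: has honey, so not paleo — out
F: has egg yolk, so not egg-free — out
G: has barley malt, so not kosher-for-Passover; has barley malt, so not paleo — out
H: has barley malt, so not kosher-for-Passover; has barley malt, so not paleo — reject
I: paleo, kosher-for-Passover — OK
J: has egg white, so not egg-free — no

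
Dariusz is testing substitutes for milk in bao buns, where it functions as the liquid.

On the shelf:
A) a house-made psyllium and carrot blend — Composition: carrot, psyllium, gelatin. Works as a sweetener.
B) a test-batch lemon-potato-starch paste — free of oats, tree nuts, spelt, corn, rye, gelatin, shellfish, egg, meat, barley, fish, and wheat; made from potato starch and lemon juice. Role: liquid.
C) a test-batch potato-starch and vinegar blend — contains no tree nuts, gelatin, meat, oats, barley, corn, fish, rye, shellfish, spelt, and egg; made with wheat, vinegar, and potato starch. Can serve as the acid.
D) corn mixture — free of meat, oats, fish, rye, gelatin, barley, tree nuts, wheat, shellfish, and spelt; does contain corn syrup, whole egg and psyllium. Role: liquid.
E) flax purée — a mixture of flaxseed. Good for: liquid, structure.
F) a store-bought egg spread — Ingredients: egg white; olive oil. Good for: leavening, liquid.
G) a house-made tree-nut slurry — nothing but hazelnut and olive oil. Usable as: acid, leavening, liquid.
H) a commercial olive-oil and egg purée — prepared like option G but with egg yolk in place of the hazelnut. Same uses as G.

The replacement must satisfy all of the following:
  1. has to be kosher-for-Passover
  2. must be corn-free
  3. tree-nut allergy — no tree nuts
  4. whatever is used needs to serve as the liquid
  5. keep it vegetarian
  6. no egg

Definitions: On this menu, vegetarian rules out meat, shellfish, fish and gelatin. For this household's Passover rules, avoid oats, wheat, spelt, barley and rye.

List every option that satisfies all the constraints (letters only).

B, E

A: not usable as a liquid; has gelatin, so not vegetarian — reject
B: all constraints satisfied — OK
C: not usable as a liquid; has wheat, so not kosher-for-Passover — reject
D: has corn syrup, so not corn-free; has whole egg, so not egg-free — reject
E: only flaxseed; none excluded — OK
F: has egg white, so not egg-free — out
G: has hazelnut, so not tree-nut-free — out
H: has egg yolk, so not egg-free — no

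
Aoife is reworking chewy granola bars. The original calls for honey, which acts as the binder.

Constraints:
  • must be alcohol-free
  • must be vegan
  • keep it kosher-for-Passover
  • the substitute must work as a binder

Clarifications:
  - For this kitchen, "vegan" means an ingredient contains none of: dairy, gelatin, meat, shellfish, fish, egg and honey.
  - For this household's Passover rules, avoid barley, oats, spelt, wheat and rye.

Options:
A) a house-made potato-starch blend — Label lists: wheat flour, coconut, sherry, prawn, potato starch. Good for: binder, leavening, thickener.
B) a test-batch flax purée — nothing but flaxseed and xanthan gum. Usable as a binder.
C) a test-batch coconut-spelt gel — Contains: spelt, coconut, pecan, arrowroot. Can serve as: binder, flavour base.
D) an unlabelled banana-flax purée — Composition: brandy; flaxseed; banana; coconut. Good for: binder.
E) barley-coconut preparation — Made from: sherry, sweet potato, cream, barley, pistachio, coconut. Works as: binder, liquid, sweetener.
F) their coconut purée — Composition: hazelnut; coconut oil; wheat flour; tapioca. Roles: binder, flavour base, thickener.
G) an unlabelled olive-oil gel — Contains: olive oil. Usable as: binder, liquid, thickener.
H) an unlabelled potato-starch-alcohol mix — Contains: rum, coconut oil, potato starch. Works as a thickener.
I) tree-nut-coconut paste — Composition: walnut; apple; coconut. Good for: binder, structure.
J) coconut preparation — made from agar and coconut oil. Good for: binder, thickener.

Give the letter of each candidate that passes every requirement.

A: has prawn, so not vegan; has wheat flour, so not kosher-for-Passover (and 1 more) — out
B: only xanthan gum and flaxseed; none excluded — OK
C: has spelt, so not kosher-for-Passover — out
D: has brandy, so not alcohol-free — out
E: has cream, so not vegan; has barley, so not kosher-for-Passover (and 1 more) — no
F: has wheat flour, so not kosher-for-Passover — out
G: every rule checks out — keep
H: not usable as a binder; has rum, so not alcohol-free — out
I: only coconut, walnut, and apple; none excluded — OK
J: only coconut oil and agar; none excluded — valid

B, G, I, J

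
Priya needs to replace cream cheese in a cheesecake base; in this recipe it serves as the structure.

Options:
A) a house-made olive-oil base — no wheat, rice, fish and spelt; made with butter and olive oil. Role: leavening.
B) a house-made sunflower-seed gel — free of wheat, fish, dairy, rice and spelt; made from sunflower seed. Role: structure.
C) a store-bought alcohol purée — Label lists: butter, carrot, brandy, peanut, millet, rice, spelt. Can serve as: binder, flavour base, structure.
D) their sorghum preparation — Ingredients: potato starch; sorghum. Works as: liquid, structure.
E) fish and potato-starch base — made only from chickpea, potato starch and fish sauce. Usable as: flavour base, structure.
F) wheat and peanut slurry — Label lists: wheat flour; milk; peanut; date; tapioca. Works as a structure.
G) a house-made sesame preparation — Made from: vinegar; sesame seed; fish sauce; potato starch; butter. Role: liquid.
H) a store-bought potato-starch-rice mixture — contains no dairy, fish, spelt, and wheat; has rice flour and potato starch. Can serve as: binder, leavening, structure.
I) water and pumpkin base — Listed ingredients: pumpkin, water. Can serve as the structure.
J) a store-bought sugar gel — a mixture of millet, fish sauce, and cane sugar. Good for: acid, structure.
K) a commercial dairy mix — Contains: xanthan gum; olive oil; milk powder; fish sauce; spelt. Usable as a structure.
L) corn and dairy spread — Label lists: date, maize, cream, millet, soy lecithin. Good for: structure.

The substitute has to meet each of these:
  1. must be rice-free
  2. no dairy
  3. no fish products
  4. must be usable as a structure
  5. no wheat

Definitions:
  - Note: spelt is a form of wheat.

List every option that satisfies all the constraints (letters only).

B, D, I

A: not usable as a structure; has butter, so not dairy-free — out
B: works as a structure, no fish, wheat-free — OK
C: has butter, so not dairy-free; has rice, so not rice-free (and 1 more) — no
D: only potato starch and sorghum; none excluded — keep
E: has fish sauce, so not fish-free — out
F: has milk, so not dairy-free; has wheat flour, so not wheat-free — no
G: not usable as a structure; has butter, so not dairy-free (and 1 more) — reject
H: has rice flour, so not rice-free — no
I: wheat-free, no dairy — valid
J: has fish sauce, so not fish-free — no
K: has milk powder, so not dairy-free; has fish sauce, so not fish-free (and 1 more) — no
L: has cream, so not dairy-free — out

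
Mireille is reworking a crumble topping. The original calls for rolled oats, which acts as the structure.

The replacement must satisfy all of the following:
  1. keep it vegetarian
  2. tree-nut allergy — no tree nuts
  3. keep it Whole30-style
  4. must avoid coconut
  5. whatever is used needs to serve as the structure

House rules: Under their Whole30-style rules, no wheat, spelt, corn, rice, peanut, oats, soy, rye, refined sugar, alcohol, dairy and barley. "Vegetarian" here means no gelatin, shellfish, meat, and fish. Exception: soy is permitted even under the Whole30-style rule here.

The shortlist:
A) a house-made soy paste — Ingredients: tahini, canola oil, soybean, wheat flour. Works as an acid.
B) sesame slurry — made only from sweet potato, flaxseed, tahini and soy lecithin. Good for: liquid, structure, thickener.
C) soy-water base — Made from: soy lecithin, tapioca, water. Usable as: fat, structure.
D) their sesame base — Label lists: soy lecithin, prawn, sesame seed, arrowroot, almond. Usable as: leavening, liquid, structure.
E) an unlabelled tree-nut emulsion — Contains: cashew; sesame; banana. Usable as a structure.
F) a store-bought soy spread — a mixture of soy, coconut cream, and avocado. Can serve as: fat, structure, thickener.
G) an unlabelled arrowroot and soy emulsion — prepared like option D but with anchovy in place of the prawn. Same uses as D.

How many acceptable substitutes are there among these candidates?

2

A: not usable as a structure; has wheat flour, so not Whole30-style — no
B: soy is permitted under the Whole30-style carve-out; nothing else excluded — OK
C: soy is permitted under the Whole30-style carve-out; nothing else excluded — OK
D: has prawn, so not vegetarian; has almond, so not tree-nut-free — no
E: has cashew, so not tree-nut-free — no
F: has coconut cream, so not coconut-free — no
G: has anchovy, so not vegetarian; has almond, so not tree-nut-free — reject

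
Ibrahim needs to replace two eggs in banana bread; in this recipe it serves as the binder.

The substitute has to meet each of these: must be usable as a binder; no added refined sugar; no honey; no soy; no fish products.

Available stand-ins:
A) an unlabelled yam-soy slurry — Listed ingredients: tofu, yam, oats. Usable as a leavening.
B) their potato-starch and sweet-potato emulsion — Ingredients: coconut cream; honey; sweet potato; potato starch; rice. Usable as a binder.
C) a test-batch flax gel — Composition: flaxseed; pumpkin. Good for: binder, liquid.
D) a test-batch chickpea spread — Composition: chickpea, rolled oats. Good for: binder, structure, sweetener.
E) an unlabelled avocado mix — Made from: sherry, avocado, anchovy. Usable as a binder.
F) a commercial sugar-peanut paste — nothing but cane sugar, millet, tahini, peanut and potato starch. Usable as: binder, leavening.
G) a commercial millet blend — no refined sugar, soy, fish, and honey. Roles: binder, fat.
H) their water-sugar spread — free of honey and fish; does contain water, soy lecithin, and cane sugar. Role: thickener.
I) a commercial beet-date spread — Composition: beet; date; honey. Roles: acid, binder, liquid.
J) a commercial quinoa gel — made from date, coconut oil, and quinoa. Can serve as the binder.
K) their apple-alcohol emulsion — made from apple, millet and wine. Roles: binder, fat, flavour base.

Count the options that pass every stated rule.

5

A: not usable as a binder; has tofu, so not soy-free — out
B: has honey, so not honey-free — no
C: no refined sugar, no honey — OK
D: works as a binder, no soy, no fish — keep
E: has anchovy, so not fish-free — reject
F: has cane sugar, so not no-added-sugar — reject
G: no soy, no refined sugar — OK
H: not usable as a binder; has soy lecithin, so not soy-free (and 1 more) — reject
I: has honey, so not honey-free — reject
J: only coconut oil, quinoa, and date; none excluded — valid
K: only wine, millet, and apple; none excluded — valid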